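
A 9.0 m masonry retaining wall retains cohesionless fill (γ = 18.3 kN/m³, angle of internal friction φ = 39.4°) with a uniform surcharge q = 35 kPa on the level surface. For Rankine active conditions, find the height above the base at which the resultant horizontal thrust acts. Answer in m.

3.45 m

K_a = 0.2234.
Triangular part P₁ = ½K_aγH² = 165.6 at H/3 = 3.000 m; rectangular part P₂ = K_a q H = 70.38 at H/2 = 4.500 m.
ȳ = (P₁·3.000 + P₂·4.500)/(P₁+P₂) = 3.447 m.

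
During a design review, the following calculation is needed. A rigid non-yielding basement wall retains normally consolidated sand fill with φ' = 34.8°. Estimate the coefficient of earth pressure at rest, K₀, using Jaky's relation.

K₀ = 1 − sin φ' = 1 − sin 34.8° = 0.4293.

0.429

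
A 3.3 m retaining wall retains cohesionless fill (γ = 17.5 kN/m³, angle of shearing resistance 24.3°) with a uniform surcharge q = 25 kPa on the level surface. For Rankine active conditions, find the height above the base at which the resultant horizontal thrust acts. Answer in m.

1.36 m

K_a = 0.4169.
Triangular part P₁ = ½K_aγH² = 39.73 at H/3 = 1.100 m; rectangular part P₂ = K_a q H = 34.40 at H/2 = 1.650 m.
ȳ = (P₁·1.100 + P₂·1.650)/(P₁+P₂) = 1.355 m.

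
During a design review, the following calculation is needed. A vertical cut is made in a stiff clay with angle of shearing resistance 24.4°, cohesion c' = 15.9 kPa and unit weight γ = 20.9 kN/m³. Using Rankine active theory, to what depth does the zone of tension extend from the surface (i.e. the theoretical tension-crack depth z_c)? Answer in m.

K_a = tan²(45° − 24.4°/2) = 0.4153; √K_a = 0.6445.
The active pressure is zero where K_a γ z = 2c√K_a, so z_c = 2c/(γ√K_a) = 2×15.9/(20.9×0.6445) = 2.361 m.

2.36 m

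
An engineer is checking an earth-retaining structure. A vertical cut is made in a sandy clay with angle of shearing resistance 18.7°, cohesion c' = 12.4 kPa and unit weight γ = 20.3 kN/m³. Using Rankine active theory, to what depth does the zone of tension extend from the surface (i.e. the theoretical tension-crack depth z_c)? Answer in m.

K_a = tan²(45° − 18.7°/2) = 0.5144; √K_a = 0.7173.
The active pressure is zero where K_a γ z = 2c√K_a, so z_c = 2c/(γ√K_a) = 2×12.4/(20.3×0.7173) = 1.703 m.

1.70 m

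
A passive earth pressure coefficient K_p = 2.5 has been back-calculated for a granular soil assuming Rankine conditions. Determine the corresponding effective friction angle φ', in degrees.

K_p = (1+sin φ)/(1−sin φ) ⇒ sin φ = (K_p − 1)/(K_p + 1) = 0.4286.
φ = arcsin(0.4286) = 25.38°.

25.4°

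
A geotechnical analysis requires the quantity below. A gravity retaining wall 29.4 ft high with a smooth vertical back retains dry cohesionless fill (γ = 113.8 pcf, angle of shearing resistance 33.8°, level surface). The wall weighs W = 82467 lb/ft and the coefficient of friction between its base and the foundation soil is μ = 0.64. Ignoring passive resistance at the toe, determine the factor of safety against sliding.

K_a = tan²(45° − 33.8°/2) = 0.2851.
P_a = ½K_aγH² = 0.5×0.2851×113.8×29.4² = 14020 lb/ft, acting at H/3 = 9.800 ft above the base.
FS_sliding = μW / P_a = 0.64×82467 / 14020 = 3.764.

3.76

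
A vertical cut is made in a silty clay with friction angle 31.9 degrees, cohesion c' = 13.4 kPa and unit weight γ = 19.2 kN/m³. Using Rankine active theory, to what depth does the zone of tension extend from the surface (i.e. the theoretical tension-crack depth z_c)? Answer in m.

K_a = tan²(45° − 31.9°/2) = 0.3085; √K_a = 0.5555.
The active pressure is zero where K_a γ z = 2c√K_a, so z_c = 2c/(γ√K_a) = 2×13.4/(19.2×0.5555) = 2.513 m.

2.51 m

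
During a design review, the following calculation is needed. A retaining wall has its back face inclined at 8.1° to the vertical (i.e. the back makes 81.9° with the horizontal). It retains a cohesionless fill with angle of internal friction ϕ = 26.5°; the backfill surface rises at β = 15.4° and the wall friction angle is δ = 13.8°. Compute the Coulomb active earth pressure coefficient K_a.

0.529

K_a = sin²(α+φ) / [sin²α · sin(α−δ) · (1 + √{sin(φ+δ)sin(φ−β) / (sin(α−δ)sin(α+β))})²].
With α = 81.9°, φ = 26.5°, δ = 13.8°, β = 15.4°: K_a = 0.5292.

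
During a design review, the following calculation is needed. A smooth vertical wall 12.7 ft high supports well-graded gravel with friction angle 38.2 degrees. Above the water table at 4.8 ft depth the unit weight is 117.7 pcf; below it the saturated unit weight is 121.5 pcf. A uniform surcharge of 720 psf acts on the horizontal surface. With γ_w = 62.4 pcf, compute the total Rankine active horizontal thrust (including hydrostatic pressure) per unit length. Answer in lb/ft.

K_a = tan²(45° − φ/2) = 0.2358.
γ' = 121.5 − 62.4 = 59.10 pcf. h₂ = H − d_w = 7.9 ft.
σ'_h: at surface K_a·q = 169.8; at WT K_a(q+γd_w) = 303.0; at base K_a(q+γd_w+γ'h₂) = 413.1 psf.
P₁ = ½(169.8+303.0)×4.8 = 1135; P₂ = ½(303.0+413.1)×7.9 = 2828; P_w = ½γ_w h₂² = 1947.
Total = 1135+2828+1947 = 5910 lb/ft.

5910 lb/ft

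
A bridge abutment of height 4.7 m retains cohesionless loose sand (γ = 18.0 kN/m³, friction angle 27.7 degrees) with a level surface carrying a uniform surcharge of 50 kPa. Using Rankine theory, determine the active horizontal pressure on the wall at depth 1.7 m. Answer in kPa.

29.4 kPa

K_a = (1 − sin φ)/(1 + sin φ) = 0.3653.
σ_v = γz + q = 18.0 × 1.7 + 50 = 80.60 kPa.
σ_h = K_a σ_v = 0.3653 × 80.60 = 29.45 kPa.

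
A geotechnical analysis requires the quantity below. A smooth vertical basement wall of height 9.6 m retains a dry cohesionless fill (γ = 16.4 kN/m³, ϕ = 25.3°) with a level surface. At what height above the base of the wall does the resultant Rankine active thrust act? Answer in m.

3.20 m

K_a = 0.4012.
The pressure distribution is triangular, so the resultant acts at H/3 above the base = 9.6/3 = 3.200 m.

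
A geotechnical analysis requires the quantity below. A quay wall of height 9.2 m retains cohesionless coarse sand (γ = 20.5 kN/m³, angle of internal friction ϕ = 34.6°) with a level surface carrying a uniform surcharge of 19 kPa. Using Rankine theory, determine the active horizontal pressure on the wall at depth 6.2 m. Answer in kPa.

K_a = (1 − sin φ)/(1 + sin φ) = 0.2756.
σ_v = γz + q = 20.5 × 6.2 + 19 = 146.1 kPa.
σ_h = K_a σ_v = 0.2756 × 146.1 = 40.27 kPa.

40.3 kPa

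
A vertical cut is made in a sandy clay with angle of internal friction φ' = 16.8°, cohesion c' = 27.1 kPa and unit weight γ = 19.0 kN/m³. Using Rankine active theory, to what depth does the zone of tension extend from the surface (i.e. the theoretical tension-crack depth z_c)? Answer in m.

K_a = tan²(45° − 16.8°/2) = 0.5516; √K_a = 0.7427.
The active pressure is zero where K_a γ z = 2c√K_a, so z_c = 2c/(γ√K_a) = 2×27.1/(19.0×0.7427) = 3.841 m.

3.84 m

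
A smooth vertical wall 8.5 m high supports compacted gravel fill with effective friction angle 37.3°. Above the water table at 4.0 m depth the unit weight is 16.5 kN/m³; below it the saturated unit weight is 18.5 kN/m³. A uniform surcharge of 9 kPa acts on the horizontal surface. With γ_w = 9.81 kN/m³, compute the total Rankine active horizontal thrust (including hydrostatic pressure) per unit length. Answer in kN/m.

K_a = tan²(45° − φ/2) = 0.2453.
γ' = 18.5 − 9.81 = 8.690 kN/m³. h₂ = H − d_w = 4.5 m.
σ'_h: at surface K_a·q = 2.208; at WT K_a(q+γd_w) = 18.40; at base K_a(q+γd_w+γ'h₂) = 27.99 kPa.
P₁ = ½(2.208+18.40)×4.0 = 41.22; P₂ = ½(18.40+27.99)×4.5 = 104.4; P_w = ½γ_w h₂² = 99.33.
Total = 41.22+104.4+99.33 = 244.9 kN/m.

245 kN/m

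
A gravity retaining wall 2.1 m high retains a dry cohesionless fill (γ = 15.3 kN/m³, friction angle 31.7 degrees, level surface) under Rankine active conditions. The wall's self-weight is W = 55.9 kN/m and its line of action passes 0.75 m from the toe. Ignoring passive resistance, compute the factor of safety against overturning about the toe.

5.71

K_a = tan²(45° − 31.7°/2) = 0.3111.
P_a = ½K_aγH² = 0.5×0.3111×15.3×2.1² = 10.49 kN/m, acting at H/3 = 0.7000 m above the base.
Overturning moment M_o = P_a × H/3 = 10.49 × 0.7000 = 7.346.
Resisting moment M_r = W × 0.75 = 55.9 × 0.75 = 41.92.
FS_overturning = M_r/M_o = 41.92/7.346 = 5.707.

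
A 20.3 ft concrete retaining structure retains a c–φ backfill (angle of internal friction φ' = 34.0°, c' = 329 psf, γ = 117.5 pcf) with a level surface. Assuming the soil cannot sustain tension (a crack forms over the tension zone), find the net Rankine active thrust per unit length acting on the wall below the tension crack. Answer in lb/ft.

1580 lb/ft

K_a = 0.2827; √K_a = 0.5317.
Tension-crack depth z_c = 2c/(γ√K_a) = 2×329/(117.5×0.5317) = 10.53 ft.
σ_a at base = K_a γ H − 2c√K_a = 0.2827×117.5×20.3 − 2×329×0.5317 = 324.5 psf.
P_a = ½ × 324.5 × (H − z_c) = 0.5×324.5×9.768 = 1585 lb/ft.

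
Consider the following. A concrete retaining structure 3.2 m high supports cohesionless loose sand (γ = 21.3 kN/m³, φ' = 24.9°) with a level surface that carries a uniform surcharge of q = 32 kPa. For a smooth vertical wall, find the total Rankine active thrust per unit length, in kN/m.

K_a = tan²(45° − φ/2) = 0.4074.
Soil triangle: ½ K_a γ H² = 0.5×0.4074×21.3×3.2² = 44.43 kN/m.
Surcharge rectangle: K_a q H = 0.4074×32×3.2 = 41.72 kN/m.
Total = 44.43 + 41.72 = 86.15 kN/m.

86.2 kN/m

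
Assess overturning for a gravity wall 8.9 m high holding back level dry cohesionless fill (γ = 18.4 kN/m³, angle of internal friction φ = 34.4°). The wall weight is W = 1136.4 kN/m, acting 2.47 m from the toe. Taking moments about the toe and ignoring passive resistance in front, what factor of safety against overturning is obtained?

4.67

K_a = tan²(45° − 34.4°/2) = 0.2780.
P_a = ½K_aγH² = 0.5×0.2780×18.4×8.9² = 202.6 kN/m, acting at H/3 = 2.967 m above the base.
Overturning moment M_o = P_a × H/3 = 202.6 × 2.967 = 601.0.
Resisting moment M_r = W × 2.47 = 1136.4 × 2.47 = 2807.
FS_overturning = M_r/M_o = 2807/601.0 = 4.671.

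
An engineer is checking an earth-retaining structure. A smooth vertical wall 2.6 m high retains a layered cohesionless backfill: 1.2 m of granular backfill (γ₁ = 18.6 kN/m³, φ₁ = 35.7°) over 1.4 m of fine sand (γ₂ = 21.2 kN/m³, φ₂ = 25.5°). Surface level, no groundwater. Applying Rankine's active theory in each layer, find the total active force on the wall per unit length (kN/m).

K_a1 = tan²(45°−35.7°/2) = 0.2630; K_a2 = tan²(45°−25.5°/2) = 0.3981.
Layer 1: σ at base = K_a1 γ₁ h₁ = 5.870 kPa; P₁ = ½×5.870×1.2 = 3.522.
Layer 2: σ_v at top = γ₁h₁ = 22.32; σ_h top = K_a2×22.32 = 8.886; σ_h base = K_a2×(22.32+21.2×1.4) = 20.70.
P₂ = ½(8.886+20.70)×1.4 = 20.71. Total P_a = 3.522+20.71 = 24.23 kN/m.

24.2 kN/m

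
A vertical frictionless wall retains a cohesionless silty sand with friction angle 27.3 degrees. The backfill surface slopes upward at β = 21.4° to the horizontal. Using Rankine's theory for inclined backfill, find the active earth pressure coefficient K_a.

0.503

K_a = cos β · (cos β − √(cos²β − cos²φ)) / (cos β + √(cos²β − cos²φ)).
cos β = 0.9311, cos φ = 0.8886, √(cos²β − cos²φ) = 0.2779.
K_a = 0.9311 × (0.9311 − 0.2779)/(0.9311 + 0.2779) = 0.5030.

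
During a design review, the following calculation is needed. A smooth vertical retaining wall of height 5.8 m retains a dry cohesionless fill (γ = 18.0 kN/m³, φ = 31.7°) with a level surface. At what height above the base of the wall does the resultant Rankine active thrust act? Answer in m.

K_a = 0.3111.
The pressure distribution is triangular, so the resultant acts at H/3 above the base = 5.8/3 = 1.933 m.

1.93 m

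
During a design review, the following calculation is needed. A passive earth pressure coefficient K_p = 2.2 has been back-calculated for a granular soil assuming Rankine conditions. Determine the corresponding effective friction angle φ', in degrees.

22.0°

K_p = (1+sin φ)/(1−sin φ) ⇒ sin φ = (K_p − 1)/(K_p + 1) = 0.3750.
φ = arcsin(0.3750) = 22.02°.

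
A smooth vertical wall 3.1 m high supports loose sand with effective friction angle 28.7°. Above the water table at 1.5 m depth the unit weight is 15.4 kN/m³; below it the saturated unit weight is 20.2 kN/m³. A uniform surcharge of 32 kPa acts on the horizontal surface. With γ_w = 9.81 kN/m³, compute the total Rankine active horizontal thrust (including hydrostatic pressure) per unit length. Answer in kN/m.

71.1 kN/m

K_a = tan²(45° − φ/2) = 0.3511.
γ' = 20.2 − 9.81 = 10.39 kN/m³. h₂ = H − d_w = 1.6 m.
σ'_h: at surface K_a·q = 11.24; at WT K_a(q+γd_w) = 19.35; at base K_a(q+γd_w+γ'h₂) = 25.19 kPa.
P₁ = ½(11.24+19.35)×1.5 = 22.94; P₂ = ½(19.35+25.19)×1.6 = 35.63; P_w = ½γ_w h₂² = 12.56.
Total = 22.94+35.63+12.56 = 71.12 kN/m.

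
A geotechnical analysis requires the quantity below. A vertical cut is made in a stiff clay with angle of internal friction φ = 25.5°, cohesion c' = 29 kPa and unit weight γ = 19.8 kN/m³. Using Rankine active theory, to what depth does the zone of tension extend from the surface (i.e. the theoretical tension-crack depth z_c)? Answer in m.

K_a = tan²(45° − 25.5°/2) = 0.3981; √K_a = 0.6310.
The active pressure is zero where K_a γ z = 2c√K_a, so z_c = 2c/(γ√K_a) = 2×29/(19.8×0.6310) = 4.643 m.

4.64 m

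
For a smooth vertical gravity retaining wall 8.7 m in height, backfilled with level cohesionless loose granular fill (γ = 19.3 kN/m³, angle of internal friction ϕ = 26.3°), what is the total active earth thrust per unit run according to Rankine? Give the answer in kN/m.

K_a = tan²(45° − φ/2) = 0.3859.
P_a = ½ K_a γ H² = 0.5 × 0.3859 × 19.3 × 8.7² = 281.9 kN/m.

282 kN/m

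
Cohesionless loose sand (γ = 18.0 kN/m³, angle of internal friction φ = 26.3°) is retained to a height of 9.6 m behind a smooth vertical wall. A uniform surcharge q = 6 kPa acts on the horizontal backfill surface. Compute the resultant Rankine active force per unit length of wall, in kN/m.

K_a = tan²(45° − φ/2) = 0.3859.
Soil triangle: ½ K_a γ H² = 0.5×0.3859×18.0×9.6² = 320.1 kN/m.
Surcharge rectangle: K_a q H = 0.3859×6×9.6 = 22.23 kN/m.
Total = 320.1 + 22.23 = 342.3 kN/m.

342 kN/m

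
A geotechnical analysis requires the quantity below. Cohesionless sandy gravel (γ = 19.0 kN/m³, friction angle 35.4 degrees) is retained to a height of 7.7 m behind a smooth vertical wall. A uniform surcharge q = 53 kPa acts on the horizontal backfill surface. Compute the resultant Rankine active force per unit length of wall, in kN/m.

259 kN/m

K_a = tan²(45° − φ/2) = 0.2664.
Soil triangle: ½ K_a γ H² = 0.5×0.2664×19.0×7.7² = 150.1 kN/m.
Surcharge rectangle: K_a q H = 0.2664×53×7.7 = 108.7 kN/m.
Total = 150.1 + 108.7 = 258.8 kN/m.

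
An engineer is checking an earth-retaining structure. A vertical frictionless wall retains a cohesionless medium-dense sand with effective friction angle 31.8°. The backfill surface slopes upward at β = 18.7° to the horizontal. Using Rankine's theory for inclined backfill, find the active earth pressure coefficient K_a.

K_a = cos β · (cos β − √(cos²β − cos²φ)) / (cos β + √(cos²β − cos²φ)).
cos β = 0.9472, cos φ = 0.8499, √(cos²β − cos²φ) = 0.4182.
K_a = 0.9472 × (0.9472 − 0.4182)/(0.9472 + 0.4182) = 0.3670.

0.367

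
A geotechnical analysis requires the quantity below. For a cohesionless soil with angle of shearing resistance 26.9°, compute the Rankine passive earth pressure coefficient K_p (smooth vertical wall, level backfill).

2.65

K_p = (1 + sin φ)/(1 − sin φ) = tan²(45° + 26.9°/2) = 2.653.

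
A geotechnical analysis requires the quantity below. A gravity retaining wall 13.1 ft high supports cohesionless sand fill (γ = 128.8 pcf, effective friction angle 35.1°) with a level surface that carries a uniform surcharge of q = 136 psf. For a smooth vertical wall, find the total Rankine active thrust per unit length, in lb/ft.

K_a = tan²(45° − φ/2) = 0.2698.
Soil triangle: ½ K_a γ H² = 0.5×0.2698×128.8×13.1² = 2982 lb/ft.
Surcharge rectangle: K_a q H = 0.2698×136×13.1 = 480.7 lb/ft.
Total = 2982 + 480.7 = 3463 lb/ft.

3460 lb/ft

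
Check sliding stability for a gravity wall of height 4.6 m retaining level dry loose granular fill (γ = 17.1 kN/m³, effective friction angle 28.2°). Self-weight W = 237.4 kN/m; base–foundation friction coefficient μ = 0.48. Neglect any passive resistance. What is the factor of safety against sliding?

K_a = tan²(45° − 28.2°/2) = 0.3582.
P_a = ½K_aγH² = 0.5×0.3582×17.1×4.6² = 64.80 kN/m, acting at H/3 = 1.533 m above the base.
FS_sliding = μW / P_a = 0.48×237.4 / 64.80 = 1.758.

1.76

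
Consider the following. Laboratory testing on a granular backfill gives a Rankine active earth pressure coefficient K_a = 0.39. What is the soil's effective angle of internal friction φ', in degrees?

26.0°

K_a = tan²(45° − φ/2) ⇒ 45° − φ/2 = arctan(√0.39) = 31.98°.
φ = 2(45° − 31.98°) = 26.03°.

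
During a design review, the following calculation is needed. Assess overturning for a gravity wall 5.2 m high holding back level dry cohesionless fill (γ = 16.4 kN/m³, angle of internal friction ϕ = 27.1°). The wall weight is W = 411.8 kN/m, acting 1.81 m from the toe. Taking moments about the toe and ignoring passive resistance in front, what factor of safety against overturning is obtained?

5.18

K_a = tan²(45° − 27.1°/2) = 0.3741.
P_a = ½K_aγH² = 0.5×0.3741×16.4×5.2² = 82.94 kN/m, acting at H/3 = 1.733 m above the base.
Overturning moment M_o = P_a × H/3 = 82.94 × 1.733 = 143.8.
Resisting moment M_r = W × 1.81 = 411.8 × 1.81 = 745.4.
FS_overturning = M_r/M_o = 745.4/143.8 = 5.185.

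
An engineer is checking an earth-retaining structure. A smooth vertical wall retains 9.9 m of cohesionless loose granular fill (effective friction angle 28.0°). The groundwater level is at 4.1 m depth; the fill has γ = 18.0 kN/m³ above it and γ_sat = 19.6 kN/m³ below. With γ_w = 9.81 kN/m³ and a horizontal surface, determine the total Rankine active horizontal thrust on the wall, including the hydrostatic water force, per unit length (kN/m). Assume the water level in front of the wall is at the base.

434 kN/m

K_a = tan²(45° − φ/2) = 0.3610.
γ' = 19.6 − 9.81 = 9.790 kN/m³. Depth below WT = 5.8 m.
σ'_h at WT = K_a γ d_w = 26.64 kPa; at base = 26.64 + K_a γ' × 5.8 = 47.14 kPa.
P₁ (0–4.1 m) = ½×26.64×4.1 = 54.62. P₂ (4.1–9.9 m) = ½(26.64+47.14)×5.8 = 214.0.
P_w = ½ γ_w h₂² = 0.5×9.81×5.8² = 165.0. Total = 54.62+214.0+165.0 = 433.6 kN/m.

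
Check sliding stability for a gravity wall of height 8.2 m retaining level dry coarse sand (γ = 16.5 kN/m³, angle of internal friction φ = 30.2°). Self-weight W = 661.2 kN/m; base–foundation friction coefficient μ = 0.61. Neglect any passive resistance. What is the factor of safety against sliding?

K_a = tan²(45° − 30.2°/2) = 0.3307.
P_a = ½K_aγH² = 0.5×0.3307×16.5×8.2² = 183.4 kN/m, acting at H/3 = 2.733 m above the base.
FS_sliding = μW / P_a = 0.61×661.2 / 183.4 = 2.199.

2.20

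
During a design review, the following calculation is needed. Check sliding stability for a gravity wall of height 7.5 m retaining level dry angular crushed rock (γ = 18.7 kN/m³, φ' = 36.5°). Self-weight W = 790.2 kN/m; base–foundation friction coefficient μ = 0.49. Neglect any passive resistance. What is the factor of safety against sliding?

2.90

K_a = tan²(45° − 36.5°/2) = 0.2541.
P_a = ½K_aγH² = 0.5×0.2541×18.7×7.5² = 133.6 kN/m, acting at H/3 = 2.500 m above the base.
FS_sliding = μW / P_a = 0.49×790.2 / 133.6 = 2.898.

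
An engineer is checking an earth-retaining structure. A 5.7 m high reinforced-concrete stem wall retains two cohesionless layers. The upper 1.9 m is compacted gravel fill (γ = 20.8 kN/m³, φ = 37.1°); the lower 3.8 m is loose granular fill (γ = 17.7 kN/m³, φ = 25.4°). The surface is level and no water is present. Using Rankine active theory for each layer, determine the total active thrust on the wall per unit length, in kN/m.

120 kN/m

K_a1 = tan²(45°−37.1°/2) = 0.2475; K_a2 = tan²(45°−25.4°/2) = 0.3996.
Layer 1: σ at base = K_a1 γ₁ h₁ = 9.781 kPa; P₁ = ½×9.781×1.9 = 9.292.
Layer 2: σ_v at top = γ₁h₁ = 39.52; σ_h top = K_a2×39.52 = 15.79; σ_h base = K_a2×(39.52+17.7×3.8) = 42.67.
P₂ = ½(15.79+42.67)×3.8 = 111.1. Total P_a = 9.292+111.1 = 120.4 kN/m.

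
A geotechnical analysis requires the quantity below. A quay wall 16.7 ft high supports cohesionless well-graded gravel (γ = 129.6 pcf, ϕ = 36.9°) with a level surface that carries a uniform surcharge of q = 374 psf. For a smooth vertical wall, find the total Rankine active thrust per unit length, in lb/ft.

6070 lb/ft

K_a = tan²(45° − φ/2) = 0.2497.
Soil triangle: ½ K_a γ H² = 0.5×0.2497×129.6×16.7² = 4512 lb/ft.
Surcharge rectangle: K_a q H = 0.2497×374×16.7 = 1559 lb/ft.
Total = 4512 + 1559 = 6071 lb/ft.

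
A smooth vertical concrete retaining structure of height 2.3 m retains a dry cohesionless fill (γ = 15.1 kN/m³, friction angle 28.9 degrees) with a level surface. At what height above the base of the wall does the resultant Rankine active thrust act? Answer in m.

0.767 m

K_a = 0.3484.
The pressure distribution is triangular, so the resultant acts at H/3 above the base = 2.3/3 = 0.7667 m.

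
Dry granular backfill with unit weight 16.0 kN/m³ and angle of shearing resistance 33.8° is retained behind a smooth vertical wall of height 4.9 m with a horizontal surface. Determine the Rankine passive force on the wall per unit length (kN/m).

674 kN/m

K_p = tan²(45° + φ/2) = 3.508.
P_p = ½ K_p γ H² = 0.5 × 3.508 × 16.0 × 4.9² = 673.7 kN/m.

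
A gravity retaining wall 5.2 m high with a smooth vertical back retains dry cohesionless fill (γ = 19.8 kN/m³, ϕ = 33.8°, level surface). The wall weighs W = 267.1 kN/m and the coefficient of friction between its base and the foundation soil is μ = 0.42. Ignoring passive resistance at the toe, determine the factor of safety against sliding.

1.47

K_a = tan²(45° − 33.8°/2) = 0.2851.
P_a = ½K_aγH² = 0.5×0.2851×19.8×5.2² = 76.32 kN/m, acting at H/3 = 1.733 m above the base.
FS_sliding = μW / P_a = 0.42×267.1 / 76.32 = 1.470.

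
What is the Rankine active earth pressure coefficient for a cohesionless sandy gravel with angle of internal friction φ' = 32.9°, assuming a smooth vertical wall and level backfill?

K_a = (1 − sin φ)/(1 + sin φ) = (1 − sin 32.9°)/(1 + sin 32.9°) = 0.2960.

0.296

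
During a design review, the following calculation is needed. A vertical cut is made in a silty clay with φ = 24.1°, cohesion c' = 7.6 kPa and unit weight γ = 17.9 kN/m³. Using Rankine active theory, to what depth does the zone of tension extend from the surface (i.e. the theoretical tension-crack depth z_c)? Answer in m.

1.31 m

K_a = tan²(45° − 24.1°/2) = 0.4201; √K_a = 0.6482.
The active pressure is zero where K_a γ z = 2c√K_a, so z_c = 2c/(γ√K_a) = 2×7.6/(17.9×0.6482) = 1.310 m.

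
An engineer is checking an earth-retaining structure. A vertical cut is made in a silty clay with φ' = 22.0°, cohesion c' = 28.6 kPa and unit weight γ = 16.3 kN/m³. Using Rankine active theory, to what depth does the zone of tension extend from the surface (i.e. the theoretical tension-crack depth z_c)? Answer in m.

K_a = tan²(45° − 22.0°/2) = 0.4550; √K_a = 0.6745.
The active pressure is zero where K_a γ z = 2c√K_a, so z_c = 2c/(γ√K_a) = 2×28.6/(16.3×0.6745) = 5.203 m.

5.20 m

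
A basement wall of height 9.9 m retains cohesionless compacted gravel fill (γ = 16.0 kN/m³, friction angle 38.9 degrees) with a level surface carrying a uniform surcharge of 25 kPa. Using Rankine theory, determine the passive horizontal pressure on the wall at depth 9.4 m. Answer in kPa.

768 kPa

K_p = (1 + sin φ)/(1 − sin φ) = 4.376.
σ_v = γz + q = 16.0 × 9.4 + 25 = 175.4 kPa.
σ_h = K_p σ_v = 4.376 × 175.4 = 767.5 kPa.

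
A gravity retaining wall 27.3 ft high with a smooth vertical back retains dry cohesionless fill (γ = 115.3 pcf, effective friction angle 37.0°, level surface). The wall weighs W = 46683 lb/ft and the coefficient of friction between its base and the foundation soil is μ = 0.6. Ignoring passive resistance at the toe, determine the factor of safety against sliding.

K_a = tan²(45° − 37.0°/2) = 0.2486.
P_a = ½K_aγH² = 0.5×0.2486×115.3×27.3² = 10680 lb/ft, acting at H/3 = 9.100 ft above the base.
FS_sliding = μW / P_a = 0.6×46683 / 10680 = 2.622.

2.62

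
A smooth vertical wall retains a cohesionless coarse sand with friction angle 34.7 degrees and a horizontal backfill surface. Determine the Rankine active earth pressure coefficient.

K_a = (1 − sin φ)/(1 + sin φ) = (1 − sin 34.7°)/(1 + sin 34.7°) = 0.2745.

0.274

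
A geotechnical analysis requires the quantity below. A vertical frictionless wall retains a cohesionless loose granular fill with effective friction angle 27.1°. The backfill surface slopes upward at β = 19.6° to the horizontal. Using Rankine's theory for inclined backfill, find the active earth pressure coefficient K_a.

K_a = cos β · (cos β − √(cos²β − cos²φ)) / (cos β + √(cos²β − cos²φ)).
cos β = 0.9421, cos φ = 0.8902, √(cos²β − cos²φ) = 0.3082.
K_a = 0.9421 × (0.9421 − 0.3082)/(0.9421 + 0.3082) = 0.4776.

0.478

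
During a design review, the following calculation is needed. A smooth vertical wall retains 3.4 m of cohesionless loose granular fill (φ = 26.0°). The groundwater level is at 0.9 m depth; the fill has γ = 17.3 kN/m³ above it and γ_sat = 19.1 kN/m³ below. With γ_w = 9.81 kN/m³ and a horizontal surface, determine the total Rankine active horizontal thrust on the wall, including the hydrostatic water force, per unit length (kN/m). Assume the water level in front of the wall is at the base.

59.9 kN/m

K_a = tan²(45° − φ/2) = 0.3905.
γ' = 19.1 − 9.81 = 9.290 kN/m³. Depth below WT = 2.5 m.
σ'_h at WT = K_a γ d_w = 6.079 kPa; at base = 6.079 + K_a γ' × 2.5 = 15.15 kPa.
P₁ (0–0.9 m) = ½×6.079×0.9 = 2.736. P₂ (0.9–3.4 m) = ½(6.079+15.15)×2.5 = 26.53.
P_w = ½ γ_w h₂² = 0.5×9.81×2.5² = 30.66. Total = 2.736+26.53+30.66 = 59.93 kN/m.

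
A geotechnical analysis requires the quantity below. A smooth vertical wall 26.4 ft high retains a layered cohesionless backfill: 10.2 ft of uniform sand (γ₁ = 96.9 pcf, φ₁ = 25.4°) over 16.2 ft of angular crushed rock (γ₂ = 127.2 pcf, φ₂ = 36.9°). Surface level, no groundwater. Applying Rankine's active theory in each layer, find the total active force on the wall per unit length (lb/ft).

K_a1 = tan²(45°−25.4°/2) = 0.3996; K_a2 = tan²(45°−36.9°/2) = 0.2497.
Layer 1: σ at base = K_a1 γ₁ h₁ = 395.0 psf; P₁ = ½×395.0×10.2 = 2014.
Layer 2: σ_v at top = γ₁h₁ = 988.4; σ_h top = K_a2×988.4 = 246.8; σ_h base = K_a2×(988.4+127.2×16.2) = 761.3.
P₂ = ½(246.8+761.3)×16.2 = 8165. Total P_a = 2014+8165 = 10180 lb/ft.

10200 lb/ft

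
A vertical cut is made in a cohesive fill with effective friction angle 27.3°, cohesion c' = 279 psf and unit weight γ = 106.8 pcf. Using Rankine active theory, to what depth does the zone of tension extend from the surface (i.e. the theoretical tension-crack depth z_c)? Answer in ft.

8.58 ft

K_a = tan²(45° − 27.3°/2) = 0.3711; √K_a = 0.6092.
The active pressure is zero where K_a γ z = 2c√K_a, so z_c = 2c/(γ√K_a) = 2×279/(106.8×0.6092) = 8.576 ft.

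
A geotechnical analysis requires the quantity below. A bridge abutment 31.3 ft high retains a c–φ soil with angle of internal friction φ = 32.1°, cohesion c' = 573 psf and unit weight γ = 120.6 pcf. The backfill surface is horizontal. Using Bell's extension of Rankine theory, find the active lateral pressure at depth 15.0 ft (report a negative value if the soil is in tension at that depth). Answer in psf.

K_a = (1 − sin φ)/(1 + sin φ) = 0.3060.
σ_a = K_a γ z − 2c√K_a = 0.3060×120.6×15.0 − 2×573×0.5532 = -80.39 psf.

-80.4 psf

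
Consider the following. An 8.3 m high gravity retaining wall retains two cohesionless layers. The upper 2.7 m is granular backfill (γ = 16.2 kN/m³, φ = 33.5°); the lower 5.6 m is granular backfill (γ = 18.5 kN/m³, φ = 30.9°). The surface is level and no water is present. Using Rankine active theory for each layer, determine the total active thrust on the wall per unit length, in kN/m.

189 kN/m

K_a1 = tan²(45°−33.5°/2) = 0.2887; K_a2 = tan²(45°−30.9°/2) = 0.3214.
Layer 1: σ at base = K_a1 γ₁ h₁ = 12.63 kPa; P₁ = ½×12.63×2.7 = 17.05.
Layer 2: σ_v at top = γ₁h₁ = 43.74; σ_h top = K_a2×43.74 = 14.06; σ_h base = K_a2×(43.74+18.5×5.6) = 47.36.
P₂ = ½(14.06+47.36)×5.6 = 172.0. Total P_a = 17.05+172.0 = 189.0 kN/m.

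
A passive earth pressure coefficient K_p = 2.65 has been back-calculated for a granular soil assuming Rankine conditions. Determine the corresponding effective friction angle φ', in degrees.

K_p = (1+sin φ)/(1−sin φ) ⇒ sin φ = (K_p − 1)/(K_p + 1) = 0.4521.
φ = arcsin(0.4521) = 26.88°.

26.9°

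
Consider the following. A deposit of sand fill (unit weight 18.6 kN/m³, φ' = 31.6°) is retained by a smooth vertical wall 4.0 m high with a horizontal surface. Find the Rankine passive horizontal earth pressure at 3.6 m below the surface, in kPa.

K_p = (1 + sin φ)/(1 − sin φ) = 3.202.
σ_h = K_p γ z = 3.202 × 18.6 × 3.6 = 214.4 kPa.

214 kPa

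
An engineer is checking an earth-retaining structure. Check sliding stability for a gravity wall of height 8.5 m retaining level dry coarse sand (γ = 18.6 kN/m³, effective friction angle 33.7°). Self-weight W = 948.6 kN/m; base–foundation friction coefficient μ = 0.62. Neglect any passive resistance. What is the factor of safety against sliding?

3.06

K_a = tan²(45° − 33.7°/2) = 0.2863.
P_a = ½K_aγH² = 0.5×0.2863×18.6×8.5² = 192.4 kN/m, acting at H/3 = 2.833 m above the base.
FS_sliding = μW / P_a = 0.62×948.6 / 192.4 = 3.057.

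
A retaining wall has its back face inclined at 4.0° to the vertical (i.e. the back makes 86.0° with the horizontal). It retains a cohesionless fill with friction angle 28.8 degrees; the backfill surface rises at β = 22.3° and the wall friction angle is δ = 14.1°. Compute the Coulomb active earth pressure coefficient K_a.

0.522

K_a = sin²(α+φ) / [sin²α · sin(α−δ) · (1 + √{sin(φ+δ)sin(φ−β) / (sin(α−δ)sin(α+β))})²].
With α = 86.0°, φ = 28.8°, δ = 14.1°, β = 22.3°: K_a = 0.5217.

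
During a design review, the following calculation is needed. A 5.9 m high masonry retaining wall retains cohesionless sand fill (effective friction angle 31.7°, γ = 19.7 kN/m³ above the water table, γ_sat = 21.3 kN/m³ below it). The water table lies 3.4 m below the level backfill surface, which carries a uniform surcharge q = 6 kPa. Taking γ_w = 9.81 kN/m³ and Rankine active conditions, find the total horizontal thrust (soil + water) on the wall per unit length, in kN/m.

K_a = tan²(45° − φ/2) = 0.3111.
γ' = 21.3 − 9.81 = 11.49 kN/m³. h₂ = H − d_w = 2.5 m.
σ'_h: at surface K_a·q = 1.866; at WT K_a(q+γd_w) = 22.70; at base K_a(q+γd_w+γ'h₂) = 31.64 kPa.
P₁ = ½(1.866+22.70)×3.4 = 41.77; P₂ = ½(22.70+31.64)×2.5 = 67.92; P_w = ½γ_w h₂² = 30.66.
Total = 41.77+67.92+30.66 = 140.3 kN/m.

140 kN/m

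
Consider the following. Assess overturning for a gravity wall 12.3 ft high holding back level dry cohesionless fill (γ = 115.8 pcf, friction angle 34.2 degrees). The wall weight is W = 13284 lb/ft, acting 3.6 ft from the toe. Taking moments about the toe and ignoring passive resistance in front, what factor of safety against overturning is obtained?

4.75

K_a = tan²(45° − 34.2°/2) = 0.2803.
P_a = ½K_aγH² = 0.5×0.2803×115.8×12.3² = 2456 lb/ft, acting at H/3 = 4.100 ft above the base.
Overturning moment M_o = P_a × H/3 = 2456 × 4.100 = 10070.
Resisting moment M_r = W × 3.6 = 13284 × 3.6 = 47820.
FS_overturning = M_r/M_o = 47820/10070 = 4.750.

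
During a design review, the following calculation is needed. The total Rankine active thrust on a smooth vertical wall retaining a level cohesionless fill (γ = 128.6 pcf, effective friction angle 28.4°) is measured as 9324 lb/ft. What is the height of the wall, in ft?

20.2 ft

K_a = 0.3554. P_a = ½ K_a γ H² ⇒ H = √(2P_a/(K_a γ)).
H = √(2×9324/(0.3554×128.6)) = 20.20 ft.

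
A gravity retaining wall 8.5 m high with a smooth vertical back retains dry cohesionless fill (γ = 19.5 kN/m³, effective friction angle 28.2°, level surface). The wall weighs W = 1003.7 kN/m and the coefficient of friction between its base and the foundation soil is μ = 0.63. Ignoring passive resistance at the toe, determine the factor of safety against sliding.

K_a = tan²(45° − 28.2°/2) = 0.3582.
P_a = ½K_aγH² = 0.5×0.3582×19.5×8.5² = 252.3 kN/m, acting at H/3 = 2.833 m above the base.
FS_sliding = μW / P_a = 0.63×1003.7 / 252.3 = 2.506.

2.51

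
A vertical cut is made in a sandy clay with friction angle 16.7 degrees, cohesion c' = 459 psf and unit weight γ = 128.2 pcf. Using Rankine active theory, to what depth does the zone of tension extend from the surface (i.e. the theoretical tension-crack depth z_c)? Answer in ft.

9.62 ft

K_a = tan²(45° − 16.7°/2) = 0.5536; √K_a = 0.7440.
The active pressure is zero where K_a γ z = 2c√K_a, so z_c = 2c/(γ√K_a) = 2×459/(128.2×0.7440) = 9.624 ft.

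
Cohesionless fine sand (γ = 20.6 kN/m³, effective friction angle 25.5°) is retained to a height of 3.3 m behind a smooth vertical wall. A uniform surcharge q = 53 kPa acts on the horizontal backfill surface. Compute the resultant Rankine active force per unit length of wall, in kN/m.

K_a = tan²(45° − φ/2) = 0.3981.
Soil triangle: ½ K_a γ H² = 0.5×0.3981×20.6×3.3² = 44.65 kN/m.
Surcharge rectangle: K_a q H = 0.3981×53×3.3 = 69.63 kN/m.
Total = 44.65 + 69.63 = 114.3 kN/m.

114 kN/m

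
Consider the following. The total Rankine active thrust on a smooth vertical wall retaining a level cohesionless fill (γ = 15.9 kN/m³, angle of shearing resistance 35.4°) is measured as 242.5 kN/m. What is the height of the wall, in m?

10.7 m

K_a = 0.2664. P_a = ½ K_a γ H² ⇒ H = √(2P_a/(K_a γ)).
H = √(2×242.5/(0.2664×15.9)) = 10.70 m.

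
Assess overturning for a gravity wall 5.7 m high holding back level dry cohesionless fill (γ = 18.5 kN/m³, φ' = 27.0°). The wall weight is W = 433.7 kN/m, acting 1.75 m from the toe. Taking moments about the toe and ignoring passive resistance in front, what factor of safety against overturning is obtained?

3.54

K_a = tan²(45° − 27.0°/2) = 0.3755.
P_a = ½K_aγH² = 0.5×0.3755×18.5×5.7² = 112.9 kN/m, acting at H/3 = 1.900 m above the base.
Overturning moment M_o = P_a × H/3 = 112.9 × 1.900 = 214.4.
Resisting moment M_r = W × 1.75 = 433.7 × 1.75 = 759.0.
FS_overturning = M_r/M_o = 759.0/214.4 = 3.540.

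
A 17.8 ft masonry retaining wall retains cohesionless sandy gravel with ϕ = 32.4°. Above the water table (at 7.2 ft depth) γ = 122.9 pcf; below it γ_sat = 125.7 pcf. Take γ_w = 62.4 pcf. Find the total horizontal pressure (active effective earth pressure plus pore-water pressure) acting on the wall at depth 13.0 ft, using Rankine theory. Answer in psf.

K_a = (1 − sin φ)/(1 + sin φ) = 0.3022.
γ' = 125.7 − 62.4 = 63.30 pcf.
Effective vertical stress at 13.0 ft: σ'_v = 122.9×7.2 + 63.30×5.80 = 1252 psf.
σ'_h = K_a σ'_v = 0.3022 × 1252 = 378.4 psf; u = γ_w × 5.80 = 361.9 psf.
Total σ_h = 378.4 + 361.9 = 740.3 psf.

740 psf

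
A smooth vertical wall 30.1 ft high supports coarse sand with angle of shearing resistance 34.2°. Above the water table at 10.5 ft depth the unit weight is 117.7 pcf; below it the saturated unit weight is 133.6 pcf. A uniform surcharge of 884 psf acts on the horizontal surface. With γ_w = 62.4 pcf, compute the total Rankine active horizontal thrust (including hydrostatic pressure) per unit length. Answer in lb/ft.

31900 lb/ft

K_a = tan²(45° − φ/2) = 0.2803.
γ' = 133.6 − 62.4 = 71.20 pcf. h₂ = H − d_w = 19.6 ft.
σ'_h: at surface K_a·q = 247.8; at WT K_a(q+γd_w) = 594.3; at base K_a(q+γd_w+γ'h₂) = 985.5 psf.
P₁ = ½(247.8+594.3)×10.5 = 4421; P₂ = ½(594.3+985.5)×19.6 = 15480; P_w = ½γ_w h₂² = 11990.
Total = 4421+15480+11990 = 31890 lb/ft.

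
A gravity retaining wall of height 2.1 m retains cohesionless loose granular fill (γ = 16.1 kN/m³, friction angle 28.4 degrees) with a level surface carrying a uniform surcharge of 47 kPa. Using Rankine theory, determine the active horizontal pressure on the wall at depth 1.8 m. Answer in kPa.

K_a = (1 − sin φ)/(1 + sin φ) = 0.3554.
σ_v = γz + q = 16.1 × 1.8 + 47 = 75.98 kPa.
σ_h = K_a σ_v = 0.3554 × 75.98 = 27.00 kPa.

27.0 kPa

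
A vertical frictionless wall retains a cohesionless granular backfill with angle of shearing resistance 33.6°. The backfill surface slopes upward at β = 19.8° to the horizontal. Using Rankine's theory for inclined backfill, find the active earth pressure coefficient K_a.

0.344

K_a = cos β · (cos β − √(cos²β − cos²φ)) / (cos β + √(cos²β − cos²φ)).
cos β = 0.9409, cos φ = 0.8329, √(cos²β − cos²φ) = 0.4376.
K_a = 0.9409 × (0.9409 − 0.4376)/(0.9409 + 0.4376) = 0.3435.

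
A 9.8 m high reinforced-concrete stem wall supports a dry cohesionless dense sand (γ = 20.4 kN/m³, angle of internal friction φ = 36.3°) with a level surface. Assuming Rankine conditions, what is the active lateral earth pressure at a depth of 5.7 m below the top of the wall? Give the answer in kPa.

29.8 kPa

K_a = (1 − sin φ)/(1 + sin φ) = 0.2563.
σ_h = K_a γ z = 0.2563 × 20.4 × 5.7 = 29.80 kPa.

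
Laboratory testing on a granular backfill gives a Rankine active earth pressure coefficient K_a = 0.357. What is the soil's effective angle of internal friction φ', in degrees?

28.3°

K_a = tan²(45° − φ/2) ⇒ 45° − φ/2 = arctan(√0.357) = 30.86°.
φ = 2(45° − 30.86°) = 28.28°.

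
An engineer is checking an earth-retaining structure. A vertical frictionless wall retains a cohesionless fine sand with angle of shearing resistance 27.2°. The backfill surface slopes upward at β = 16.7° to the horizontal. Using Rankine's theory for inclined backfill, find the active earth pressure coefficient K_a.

0.439

K_a = cos β · (cos β − √(cos²β − cos²φ)) / (cos β + √(cos²β − cos²φ)).
cos β = 0.9578, cos φ = 0.8894, √(cos²β − cos²φ) = 0.3555.
K_a = 0.9578 × (0.9578 − 0.3555)/(0.9578 + 0.3555) = 0.4393.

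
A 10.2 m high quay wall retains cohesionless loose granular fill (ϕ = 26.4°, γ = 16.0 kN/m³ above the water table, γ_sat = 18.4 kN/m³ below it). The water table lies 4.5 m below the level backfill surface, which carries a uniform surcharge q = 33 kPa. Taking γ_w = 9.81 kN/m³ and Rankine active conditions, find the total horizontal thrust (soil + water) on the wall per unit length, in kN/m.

K_a = tan²(45° − φ/2) = 0.3844.
γ' = 18.4 − 9.81 = 8.590 kN/m³. h₂ = H − d_w = 5.7 m.
σ'_h: at surface K_a·q = 12.69; at WT K_a(q+γd_w) = 40.37; at base K_a(q+γd_w+γ'h₂) = 59.19 kPa.
P₁ = ½(12.69+40.37)×4.5 = 119.4; P₂ = ½(40.37+59.19)×5.7 = 283.7; P_w = ½γ_w h₂² = 159.4.
Total = 119.4+283.7+159.4 = 562.5 kN/m.

562 kN/m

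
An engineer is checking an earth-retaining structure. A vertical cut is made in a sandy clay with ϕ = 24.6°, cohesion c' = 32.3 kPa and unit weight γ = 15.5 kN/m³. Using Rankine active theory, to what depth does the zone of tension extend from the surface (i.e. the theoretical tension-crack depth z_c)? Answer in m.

6.49 m

K_a = tan²(45° − 24.6°/2) = 0.4121; √K_a = 0.6420.
The active pressure is zero where K_a γ z = 2c√K_a, so z_c = 2c/(γ√K_a) = 2×32.3/(15.5×0.6420) = 6.492 m.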